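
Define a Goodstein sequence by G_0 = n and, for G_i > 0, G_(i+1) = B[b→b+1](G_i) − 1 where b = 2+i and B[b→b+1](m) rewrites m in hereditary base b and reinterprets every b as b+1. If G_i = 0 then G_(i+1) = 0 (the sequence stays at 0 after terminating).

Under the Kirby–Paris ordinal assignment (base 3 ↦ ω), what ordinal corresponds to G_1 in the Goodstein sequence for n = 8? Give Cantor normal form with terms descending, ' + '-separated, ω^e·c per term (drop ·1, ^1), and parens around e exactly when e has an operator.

ω^ω·2 + ω^2·2 + ω·2 + 2

[0] 8 ≡ 2^(2 + 1) (base 2). Lift 3: 81. −1: 80.
[1] 80 ≡ 2·3^3 + 2·3^2 + 2·3 + 2 (base 3). Lift 4: 554. −1: 553.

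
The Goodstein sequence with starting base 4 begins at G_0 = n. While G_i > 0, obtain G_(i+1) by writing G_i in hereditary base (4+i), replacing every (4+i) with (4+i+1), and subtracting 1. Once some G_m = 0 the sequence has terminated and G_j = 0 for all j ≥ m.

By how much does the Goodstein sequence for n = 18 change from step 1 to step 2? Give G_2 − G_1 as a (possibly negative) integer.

[0] 18 ≡ 4^2 + 2 (base 4). Lift 5: 27. −1: 26.
[1] 26 ≡ 5^2 + 1 (base 5). Lift 6: 37. −1: 36.

10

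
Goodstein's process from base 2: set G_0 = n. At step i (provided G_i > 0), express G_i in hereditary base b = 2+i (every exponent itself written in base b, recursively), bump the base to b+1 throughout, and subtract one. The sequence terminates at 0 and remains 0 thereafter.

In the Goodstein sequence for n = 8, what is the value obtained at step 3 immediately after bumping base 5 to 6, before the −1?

93396

8 —HB2→ 2^(2 + 1) —bump→ 3^(3 + 1) = 81 —(−1)→ 80
80 —HB3→ 2·3^3 + 2·3^2 + 2·3 + 2 —bump→ 2·4^4 + 2·4^2 + 2·4 + 2 = 554 —(−1)→ 553
553 —HB4→ 2·4^4 + 2·4^2 + 2·4 + 1 —bump→ 2·5^5 + 2·5^2 + 2·5 + 1 = 6311 —(−1)→ 6310
6310 —HB5→ 2·5^5 + 2·5^2 + 2·5 —bump→ 2·6^6 + 2·6^2 + 2·6 = 93396 —(−1)→ 93395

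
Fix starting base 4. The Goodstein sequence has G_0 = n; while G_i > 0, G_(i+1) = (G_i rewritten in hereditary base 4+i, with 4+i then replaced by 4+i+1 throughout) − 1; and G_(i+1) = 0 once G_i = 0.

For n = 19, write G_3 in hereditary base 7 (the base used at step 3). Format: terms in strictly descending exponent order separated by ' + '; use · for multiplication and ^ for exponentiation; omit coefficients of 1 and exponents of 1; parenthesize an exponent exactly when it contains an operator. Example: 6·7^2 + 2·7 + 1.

step 0: 19 = 4^2 + 3; sub 5 for 4: 5^2 + 3; = 28; G_1 = 28−1 = 27
step 1: 27 = 5^2 + 2; sub 6 for 5: 6^2 + 2; = 38; G_2 = 38−1 = 37
step 2: 37 = 6^2 + 1; sub 7 for 6: 7^2 + 1; = 50; G_3 = 50−1 = 49
step 3: 49 = 7^2; sub 8 for 7: 8^2; = 64; G_4 = 64−1 = 63

7^2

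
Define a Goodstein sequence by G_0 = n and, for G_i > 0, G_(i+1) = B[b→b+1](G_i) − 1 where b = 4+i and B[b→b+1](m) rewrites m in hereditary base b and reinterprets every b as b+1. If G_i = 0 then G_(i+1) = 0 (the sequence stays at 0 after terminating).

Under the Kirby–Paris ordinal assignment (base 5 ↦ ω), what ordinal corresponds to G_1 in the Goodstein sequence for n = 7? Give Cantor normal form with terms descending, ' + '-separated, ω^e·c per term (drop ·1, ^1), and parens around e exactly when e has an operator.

ω + 2

[0] 7 ≡ 4 + 3 (base 4). Lift 5: 8. −1: 7.
[1] 7 ≡ 5 + 2 (base 5). Lift 6: 8. −1: 7.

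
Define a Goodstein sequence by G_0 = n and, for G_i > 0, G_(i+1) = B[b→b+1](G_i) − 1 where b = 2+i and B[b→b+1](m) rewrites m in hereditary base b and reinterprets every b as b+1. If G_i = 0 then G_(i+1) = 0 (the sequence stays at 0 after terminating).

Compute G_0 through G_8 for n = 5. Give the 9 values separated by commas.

[0] 5 ≡ 2^2 + 1 (base 2). Lift 3: 28. −1: 27.
[1] 27 ≡ 3^3 (base 3). Lift 4: 256. −1: 255.
[2] 255 ≡ 3·4^3 + 3·4^2 + 3·4 + 3 (base 4). Lift 5: 468. −1: 467.
[3] 467 ≡ 3·5^3 + 3·5^2 + 3·5 + 2 (base 5). Lift 6: 776. −1: 775.
[4] 775 ≡ 3·6^3 + 3·6^2 + 3·6 + 1 (base 6). Lift 7: 1198. −1: 1197.
[5] 1197 ≡ 3·7^3 + 3·7^2 + 3·7 (base 7). Lift 8: 1752. −1: 1751.
[6] 1751 ≡ 3·8^3 + 3·8^2 + 2·8 + 7 (base 8). Lift 9: 2455. −1: 2454.
[7] 2454 ≡ 3·9^3 + 3·9^2 + 2·9 + 6 (base 9). Lift 10: 3326. −1: 3325.

5, 27, 255, 467, 775, 1197, 1751, 2454, 3325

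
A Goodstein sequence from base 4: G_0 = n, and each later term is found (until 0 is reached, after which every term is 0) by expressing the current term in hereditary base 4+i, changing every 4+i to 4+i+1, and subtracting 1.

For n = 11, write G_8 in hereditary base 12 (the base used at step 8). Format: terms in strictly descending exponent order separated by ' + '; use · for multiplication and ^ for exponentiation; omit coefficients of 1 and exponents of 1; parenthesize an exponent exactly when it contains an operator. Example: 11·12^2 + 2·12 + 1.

G_0=11  [base 4] 2·4 + 3  →[4↦5]→  2·5 + 3 = 13  −1 ⇒ G_1=12
G_1=12  [base 5] 2·5 + 2  →[5↦6]→  2·6 + 2 = 14  −1 ⇒ G_2=13
G_2=13  [base 6] 2·6 + 1  →[6↦7]→  2·7 + 1 = 15  −1 ⇒ G_3=14
G_3=14  [base 7] 2·7  →[7↦8]→  2·8 = 16  −1 ⇒ G_4=15
G_4=15  [base 8] 8 + 7  →[8↦9]→  9 + 7 = 16  −1 ⇒ G_5=15
G_5=15  [base 9] 9 + 6  →[9↦10]→  10 + 6 = 16  −1 ⇒ G_6=15
G_6=15  [base 10] 10 + 5  →[10↦11]→  11 + 5 = 16  −1 ⇒ G_7=15
G_7=15  [base 11] 11 + 4  →[11↦12]→  12 + 4 = 16  −1 ⇒ G_8=15
G_8=15  [base 12] 12 + 3  →[12↦13]→  13 + 3 = 16  −1 ⇒ G_9=15

12 + 3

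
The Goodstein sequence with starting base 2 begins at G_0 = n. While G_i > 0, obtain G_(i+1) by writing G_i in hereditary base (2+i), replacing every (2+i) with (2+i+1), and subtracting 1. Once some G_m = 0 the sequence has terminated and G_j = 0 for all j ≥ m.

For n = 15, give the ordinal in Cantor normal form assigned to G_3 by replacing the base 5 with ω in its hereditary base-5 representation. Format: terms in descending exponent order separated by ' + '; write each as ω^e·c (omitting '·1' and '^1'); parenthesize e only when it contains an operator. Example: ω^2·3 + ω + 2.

ω^(ω + 1) + ω^ω + 2

(0) 15|_2 = 2^(2 + 1) + 2^2 + 2 + 1 ↦ 3^(3 + 1) + 3^3 + 3 + 1|_3 = 112 ⇒ 111
(1) 111|_3 = 3^(3 + 1) + 3^3 + 3 ↦ 4^(4 + 1) + 4^4 + 4|_4 = 1284 ⇒ 1283
(2) 1283|_4 = 4^(4 + 1) + 4^4 + 3 ↦ 5^(5 + 1) + 5^5 + 3|_5 = 18753 ⇒ 18752
(3) 18752|_5 = 5^(5 + 1) + 5^5 + 2 ↦ 6^(6 + 1) + 6^6 + 2|_6 = 326594 ⇒ 326593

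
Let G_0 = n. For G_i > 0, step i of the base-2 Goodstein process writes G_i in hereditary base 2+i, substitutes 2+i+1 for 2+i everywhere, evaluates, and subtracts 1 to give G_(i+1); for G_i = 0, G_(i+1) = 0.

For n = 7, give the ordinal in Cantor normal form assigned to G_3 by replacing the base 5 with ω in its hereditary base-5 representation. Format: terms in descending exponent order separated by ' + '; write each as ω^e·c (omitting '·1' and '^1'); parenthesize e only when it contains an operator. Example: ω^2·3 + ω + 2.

ω^ω + 2

i=0: 7 = 2^2 + 2 + 1 (b=2); 2→3: 3^3 + 3 + 1 = 31; 31−1 = 30
i=1: 30 = 3^3 + 3 (b=3); 3→4: 4^4 + 4 = 260; 260−1 = 259
i=2: 259 = 4^4 + 3 (b=4); 4→5: 5^5 + 3 = 3128; 3128−1 = 3127
i=3: 3127 = 5^5 + 2 (b=5); 5→6: 6^6 + 2 = 46658; 46658−1 = 46657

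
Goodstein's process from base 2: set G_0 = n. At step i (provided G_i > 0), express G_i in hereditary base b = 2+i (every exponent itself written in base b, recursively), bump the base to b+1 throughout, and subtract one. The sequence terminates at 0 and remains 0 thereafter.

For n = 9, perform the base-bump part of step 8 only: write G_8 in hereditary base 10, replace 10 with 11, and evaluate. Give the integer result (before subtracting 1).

855935016216

G_0=9  [base 2] 2^(2 + 1) + 1  →[2↦3]→  3^(3 + 1) + 1 = 82  −1 ⇒ G_1=81
G_1=81  [base 3] 3^(3 + 1)  →[3↦4]→  4^(4 + 1) = 1024  −1 ⇒ G_2=1023
G_2=1023  [base 4] 3·4^4 + 3·4^3 + 3·4^2 + 3·4 + 3  →[4↦5]→  3·5^5 + 3·5^3 + 3·5^2 + 3·5 + 3 = 9843  −1 ⇒ G_3=9842
G_3=9842  [base 5] 3·5^5 + 3·5^3 + 3·5^2 + 3·5 + 2  →[5↦6]→  3·6^6 + 3·6^3 + 3·6^2 + 3·6 + 2 = 140744  −1 ⇒ G_4=140743
G_4=140743  [base 6] 3·6^6 + 3·6^3 + 3·6^2 + 3·6 + 1  →[6↦7]→  3·7^7 + 3·7^3 + 3·7^2 + 3·7 + 1 = 2471827  −1 ⇒ G_5=2471826
G_5=2471826  [base 7] 3·7^7 + 3·7^3 + 3·7^2 + 3·7  →[7↦8]→  3·8^8 + 3·8^3 + 3·8^2 + 3·8 = 50333400  −1 ⇒ G_6=50333399
G_6=50333399  [base 8] 3·8^8 + 3·8^3 + 3·8^2 + 2·8 + 7  →[8↦9]→  3·9^9 + 3·9^3 + 3·9^2 + 2·9 + 7 = 1162263922  −1 ⇒ G_7=1162263921
G_7=1162263921  [base 9] 3·9^9 + 3·9^3 + 3·9^2 + 2·9 + 6  →[9↦10]→  3·10^10 + 3·10^3 + 3·10^2 + 2·10 + 6 = 30000003326  −1 ⇒ G_8=30000003325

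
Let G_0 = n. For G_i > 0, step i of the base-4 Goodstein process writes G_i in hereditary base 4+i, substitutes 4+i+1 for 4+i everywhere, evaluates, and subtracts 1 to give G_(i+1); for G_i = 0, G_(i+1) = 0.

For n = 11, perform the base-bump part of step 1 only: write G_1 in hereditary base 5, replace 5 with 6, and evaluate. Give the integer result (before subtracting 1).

14

G_0=11  [base 4] 2·4 + 3  →[4↦5]→  2·5 + 3 = 13  −1 ⇒ G_1=12
G_1=12  [base 5] 2·5 + 2  →[5↦6]→  2·6 + 2 = 14  −1 ⇒ G_2=13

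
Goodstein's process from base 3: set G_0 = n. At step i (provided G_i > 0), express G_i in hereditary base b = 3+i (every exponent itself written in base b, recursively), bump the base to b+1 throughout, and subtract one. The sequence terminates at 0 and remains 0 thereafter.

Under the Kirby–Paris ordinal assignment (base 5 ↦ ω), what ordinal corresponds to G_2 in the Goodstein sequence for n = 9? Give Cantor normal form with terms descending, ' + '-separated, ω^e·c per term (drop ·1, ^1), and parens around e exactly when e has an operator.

[0] 9 ≡ 3^2 (base 3). Lift 4: 16. −1: 15.
[1] 15 ≡ 3·4 + 3 (base 4). Lift 5: 18. −1: 17.
[2] 17 ≡ 3·5 + 2 (base 5). Lift 6: 20. −1: 19.

ω·3 + 2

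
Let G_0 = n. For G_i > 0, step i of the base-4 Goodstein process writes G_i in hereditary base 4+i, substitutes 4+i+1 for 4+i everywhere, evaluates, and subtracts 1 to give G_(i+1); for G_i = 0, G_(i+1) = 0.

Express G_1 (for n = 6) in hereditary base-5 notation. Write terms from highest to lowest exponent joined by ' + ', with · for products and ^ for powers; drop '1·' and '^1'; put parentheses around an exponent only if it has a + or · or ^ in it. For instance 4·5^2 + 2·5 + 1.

5 + 1

6 —HB4→ 4 + 2 —bump→ 5 + 2 = 7 —(−1)→ 6
6 —HB5→ 5 + 1 —bump→ 6 + 1 = 7 —(−1)→ 6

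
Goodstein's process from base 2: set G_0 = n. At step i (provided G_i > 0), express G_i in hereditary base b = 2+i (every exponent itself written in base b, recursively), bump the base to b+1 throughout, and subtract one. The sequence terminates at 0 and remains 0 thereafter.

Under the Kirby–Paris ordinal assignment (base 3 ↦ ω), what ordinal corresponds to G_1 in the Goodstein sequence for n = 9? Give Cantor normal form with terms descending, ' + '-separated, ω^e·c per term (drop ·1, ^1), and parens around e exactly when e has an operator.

G_0 = 9. HB_2(9) = 2^(2 + 1) + 1. Bump = 82. G_1 = 81.
G_1 = 81. HB_3(81) = 3^(3 + 1). Bump = 1024. G_2 = 1023.

ω^(ω + 1)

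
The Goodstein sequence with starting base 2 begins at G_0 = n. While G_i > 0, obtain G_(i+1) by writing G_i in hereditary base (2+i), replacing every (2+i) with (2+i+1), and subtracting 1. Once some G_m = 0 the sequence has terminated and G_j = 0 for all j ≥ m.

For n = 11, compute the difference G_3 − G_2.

14600

G_0 = 11. HB_2(11) = 2^(2 + 1) + 2 + 1. Bump = 85. G_1 = 84.
G_1 = 84. HB_3(84) = 3^(3 + 1) + 3. Bump = 1028. G_2 = 1027.
G_2 = 1027. HB_4(1027) = 4^(4 + 1) + 3. Bump = 15628. G_3 = 15627.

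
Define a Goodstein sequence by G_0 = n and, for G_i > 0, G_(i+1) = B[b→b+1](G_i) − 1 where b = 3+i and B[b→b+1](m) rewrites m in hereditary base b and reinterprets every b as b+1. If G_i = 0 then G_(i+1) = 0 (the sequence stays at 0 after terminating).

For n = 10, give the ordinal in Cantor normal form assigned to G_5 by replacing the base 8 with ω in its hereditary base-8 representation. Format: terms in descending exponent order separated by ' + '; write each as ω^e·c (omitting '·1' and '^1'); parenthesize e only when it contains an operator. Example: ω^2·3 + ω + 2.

ω·4 + 1

step 0: 10 = 3^2 + 1; sub 4 for 3: 4^2 + 1; = 17; G_1 = 17−1 = 16
step 1: 16 = 4^2; sub 5 for 4: 5^2; = 25; G_2 = 25−1 = 24
step 2: 24 = 4·5 + 4; sub 6 for 5: 4·6 + 4; = 28; G_3 = 28−1 = 27
step 3: 27 = 4·6 + 3; sub 7 for 6: 4·7 + 3; = 31; G_4 = 31−1 = 30
step 4: 30 = 4·7 + 2; sub 8 for 7: 4·8 + 2; = 34; G_5 = 34−1 = 33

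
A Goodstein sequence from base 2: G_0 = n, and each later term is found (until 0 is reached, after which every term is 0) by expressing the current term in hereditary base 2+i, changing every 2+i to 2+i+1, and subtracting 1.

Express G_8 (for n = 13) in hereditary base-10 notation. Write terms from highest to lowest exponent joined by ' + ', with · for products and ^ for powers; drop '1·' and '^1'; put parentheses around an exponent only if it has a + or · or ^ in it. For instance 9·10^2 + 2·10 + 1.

10^(10 + 1) + 3·10^3 + 3·10^2 + 2·10 + 5

(0) 13|_2 = 2^(2 + 1) + 2^2 + 1 ↦ 3^(3 + 1) + 3^3 + 1|_3 = 109 ⇒ 108
(1) 108|_3 = 3^(3 + 1) + 3^3 ↦ 4^(4 + 1) + 4^4|_4 = 1280 ⇒ 1279
(2) 1279|_4 = 4^(4 + 1) + 3·4^3 + 3·4^2 + 3·4 + 3 ↦ 5^(5 + 1) + 3·5^3 + 3·5^2 + 3·5 + 3|_5 = 16093 ⇒ 16092
(3) 16092|_5 = 5^(5 + 1) + 3·5^3 + 3·5^2 + 3·5 + 2 ↦ 6^(6 + 1) + 3·6^3 + 3·6^2 + 3·6 + 2|_6 = 280712 ⇒ 280711
(4) 280711|_6 = 6^(6 + 1) + 3·6^3 + 3·6^2 + 3·6 + 1 ↦ 7^(7 + 1) + 3·7^3 + 3·7^2 + 3·7 + 1|_7 = 5765999 ⇒ 5765998
(5) 5765998|_7 = 7^(7 + 1) + 3·7^3 + 3·7^2 + 3·7 ↦ 8^(8 + 1) + 3·8^3 + 3·8^2 + 3·8|_8 = 134219480 ⇒ 134219479
(6) 134219479|_8 = 8^(8 + 1) + 3·8^3 + 3·8^2 + 2·8 + 7 ↦ 9^(9 + 1) + 3·9^3 + 3·9^2 + 2·9 + 7|_9 = 3486786856 ⇒ 3486786855
(7) 3486786855|_9 = 9^(9 + 1) + 3·9^3 + 3·9^2 + 2·9 + 6 ↦ 10^(10 + 1) + 3·10^3 + 3·10^2 + 2·10 + 6|_10 = 100000003326 ⇒ 100000003325
(8) 100000003325|_10 = 10^(10 + 1) + 3·10^3 + 3·10^2 + 2·10 + 5 ↦ 11^(11 + 1) + 3·11^3 + 3·11^2 + 2·11 + 5|_11 = 3138428381104 ⇒ 3138428381103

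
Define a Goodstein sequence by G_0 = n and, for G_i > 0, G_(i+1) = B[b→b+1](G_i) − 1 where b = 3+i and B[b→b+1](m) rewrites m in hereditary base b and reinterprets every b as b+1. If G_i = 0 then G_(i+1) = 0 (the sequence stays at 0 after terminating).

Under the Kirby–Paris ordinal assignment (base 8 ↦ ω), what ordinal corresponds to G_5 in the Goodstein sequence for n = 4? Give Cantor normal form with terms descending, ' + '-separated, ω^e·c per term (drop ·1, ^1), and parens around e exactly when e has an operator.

(0) 4|_3 = 3 + 1 ↦ 4 + 1|_4 = 5 ⇒ 4
(1) 4|_4 = 4 ↦ 5|_5 = 5 ⇒ 4
(2) 4|_5 = 4 ↦ 4|_6 = 4 ⇒ 3
(3) 3|_6 = 3 ↦ 3|_7 = 3 ⇒ 2
(4) 2|_7 = 2 ↦ 2|_8 = 2 ⇒ 1

1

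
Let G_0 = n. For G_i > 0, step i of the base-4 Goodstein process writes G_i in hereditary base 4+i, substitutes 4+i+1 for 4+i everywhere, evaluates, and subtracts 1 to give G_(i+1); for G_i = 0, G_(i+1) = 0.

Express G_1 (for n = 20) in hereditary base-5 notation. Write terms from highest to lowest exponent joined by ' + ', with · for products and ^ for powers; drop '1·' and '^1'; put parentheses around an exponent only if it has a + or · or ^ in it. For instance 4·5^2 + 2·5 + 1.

G_0 = 20. HB_4(20) = 4^2 + 4. Bump = 30. G_1 = 29.
G_1 = 29. HB_5(29) = 5^2 + 4. Bump = 40. G_2 = 39.

5^2 + 4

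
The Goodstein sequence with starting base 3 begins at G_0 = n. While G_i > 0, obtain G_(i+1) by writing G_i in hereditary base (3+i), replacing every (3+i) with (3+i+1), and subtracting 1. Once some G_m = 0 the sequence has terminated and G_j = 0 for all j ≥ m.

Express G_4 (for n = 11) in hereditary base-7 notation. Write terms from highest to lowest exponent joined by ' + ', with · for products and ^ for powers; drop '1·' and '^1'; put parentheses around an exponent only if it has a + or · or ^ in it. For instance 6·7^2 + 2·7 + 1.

5·7 + 4

11 —HB3→ 3^2 + 2 —bump→ 4^2 + 2 = 18 —(−1)→ 17
17 —HB4→ 4^2 + 1 —bump→ 5^2 + 1 = 26 —(−1)→ 25
25 —HB5→ 5^2 —bump→ 6^2 = 36 —(−1)→ 35
35 —HB6→ 5·6 + 5 —bump→ 5·7 + 5 = 40 —(−1)→ 39
39 —HB7→ 5·7 + 4 —bump→ 5·8 + 4 = 44 —(−1)→ 43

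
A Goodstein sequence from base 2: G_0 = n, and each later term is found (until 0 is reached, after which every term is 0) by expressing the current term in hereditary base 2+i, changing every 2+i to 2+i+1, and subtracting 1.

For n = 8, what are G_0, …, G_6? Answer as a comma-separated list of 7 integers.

8, 80, 553, 6310, 93395, 1647195, 33554571

step 0: 8 = 2^(2 + 1); sub 3 for 2: 3^(3 + 1); = 81; G_1 = 81−1 = 80
step 1: 80 = 2·3^3 + 2·3^2 + 2·3 + 2; sub 4 for 3: 2·4^4 + 2·4^2 + 2·4 + 2; = 554; G_2 = 554−1 = 553
step 2: 553 = 2·4^4 + 2·4^2 + 2·4 + 1; sub 5 for 4: 2·5^5 + 2·5^2 + 2·5 + 1; = 6311; G_3 = 6311−1 = 6310
step 3: 6310 = 2·5^5 + 2·5^2 + 2·5; sub 6 for 5: 2·6^6 + 2·6^2 + 2·6; = 93396; G_4 = 93396−1 = 93395
step 4: 93395 = 2·6^6 + 2·6^2 + 6 + 5; sub 7 for 6: 2·7^7 + 2·7^2 + 7 + 5; = 1647196; G_5 = 1647196−1 = 1647195
step 5: 1647195 = 2·7^7 + 2·7^2 + 7 + 4; sub 8 for 7: 2·8^8 + 2·8^2 + 8 + 4; = 33554572; G_6 = 33554572−1 = 33554571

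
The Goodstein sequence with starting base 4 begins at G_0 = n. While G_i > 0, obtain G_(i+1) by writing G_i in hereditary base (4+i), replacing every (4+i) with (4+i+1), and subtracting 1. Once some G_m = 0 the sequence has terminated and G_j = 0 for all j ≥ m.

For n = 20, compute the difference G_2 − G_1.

10

G_0 = 20. HB_4(20) = 4^2 + 4. Bump = 30. G_1 = 29.
G_1 = 29. HB_5(29) = 5^2 + 4. Bump = 40. G_2 = 39.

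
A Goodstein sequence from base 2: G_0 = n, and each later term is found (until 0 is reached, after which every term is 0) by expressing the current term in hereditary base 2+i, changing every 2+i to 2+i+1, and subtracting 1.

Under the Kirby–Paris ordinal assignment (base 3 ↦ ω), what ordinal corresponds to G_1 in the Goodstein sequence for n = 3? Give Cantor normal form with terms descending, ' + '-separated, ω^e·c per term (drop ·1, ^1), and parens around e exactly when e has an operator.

ω

[0] 3 ≡ 2 + 1 (base 2). Lift 3: 4. −1: 3.
[1] 3 ≡ 3 (base 3). Lift 4: 4. −1: 3.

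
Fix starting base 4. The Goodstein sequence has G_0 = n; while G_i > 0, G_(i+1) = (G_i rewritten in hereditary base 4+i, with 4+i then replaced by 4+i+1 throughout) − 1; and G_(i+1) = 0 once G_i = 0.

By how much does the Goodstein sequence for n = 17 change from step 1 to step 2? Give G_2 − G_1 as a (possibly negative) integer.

17 —HB4→ 4^2 + 1 —bump→ 5^2 + 1 = 26 —(−1)→ 25
25 —HB5→ 5^2 —bump→ 6^2 = 36 —(−1)→ 35

10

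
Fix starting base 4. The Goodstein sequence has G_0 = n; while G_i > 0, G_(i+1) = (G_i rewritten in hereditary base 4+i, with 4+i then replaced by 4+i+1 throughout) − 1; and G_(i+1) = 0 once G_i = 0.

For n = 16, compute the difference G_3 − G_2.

G_0 = 16. HB_4(16) = 4^2. Bump = 25. G_1 = 24.
G_1 = 24. HB_5(24) = 4·5 + 4. Bump = 28. G_2 = 27.
G_2 = 27. HB_6(27) = 4·6 + 3. Bump = 31. G_3 = 30.

3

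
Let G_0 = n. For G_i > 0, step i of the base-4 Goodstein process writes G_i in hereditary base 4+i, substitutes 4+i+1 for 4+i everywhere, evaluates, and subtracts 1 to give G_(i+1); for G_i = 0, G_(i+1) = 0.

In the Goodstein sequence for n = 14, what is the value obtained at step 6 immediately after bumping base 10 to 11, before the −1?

25

base 4: 14 = 3·4 + 2; at 5: 3·5 + 2 = 17; next = 16
base 5: 16 = 3·5 + 1; at 6: 3·6 + 1 = 19; next = 18
base 6: 18 = 3·6; at 7: 3·7 = 21; next = 20
base 7: 20 = 2·7 + 6; at 8: 2·8 + 6 = 22; next = 21
base 8: 21 = 2·8 + 5; at 9: 2·9 + 5 = 23; next = 22
base 9: 22 = 2·9 + 4; at 10: 2·10 + 4 = 24; next = 23
base 10: 23 = 2·10 + 3; at 11: 2·11 + 3 = 25; next = 24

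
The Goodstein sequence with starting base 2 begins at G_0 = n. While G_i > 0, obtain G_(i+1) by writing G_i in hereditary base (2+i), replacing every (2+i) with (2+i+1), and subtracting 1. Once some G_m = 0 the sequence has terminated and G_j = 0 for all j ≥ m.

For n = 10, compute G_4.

10 —HB2→ 2^(2 + 1) + 2 —bump→ 3^(3 + 1) + 3 = 84 —(−1)→ 83
83 —HB3→ 3^(3 + 1) + 2 —bump→ 4^(4 + 1) + 2 = 1026 —(−1)→ 1025
1025 —HB4→ 4^(4 + 1) + 1 —bump→ 5^(5 + 1) + 1 = 15626 —(−1)→ 15625
15625 —HB5→ 5^(5 + 1) —bump→ 6^(6 + 1) = 279936 —(−1)→ 279935

279935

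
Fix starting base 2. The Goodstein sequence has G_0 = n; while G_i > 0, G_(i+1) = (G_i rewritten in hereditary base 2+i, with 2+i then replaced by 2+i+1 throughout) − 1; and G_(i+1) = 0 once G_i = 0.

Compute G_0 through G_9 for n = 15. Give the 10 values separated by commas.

15, 111, 1283, 18752, 326593, 6588344, 150994943, 3524450280, 100077777775, 3138578427934

(0) 15|_2 = 2^(2 + 1) + 2^2 + 2 + 1 ↦ 3^(3 + 1) + 3^3 + 3 + 1|_3 = 112 ⇒ 111
(1) 111|_3 = 3^(3 + 1) + 3^3 + 3 ↦ 4^(4 + 1) + 4^4 + 4|_4 = 1284 ⇒ 1283
(2) 1283|_4 = 4^(4 + 1) + 4^4 + 3 ↦ 5^(5 + 1) + 5^5 + 3|_5 = 18753 ⇒ 18752
(3) 18752|_5 = 5^(5 + 1) + 5^5 + 2 ↦ 6^(6 + 1) + 6^6 + 2|_6 = 326594 ⇒ 326593
(4) 326593|_6 = 6^(6 + 1) + 6^6 + 1 ↦ 7^(7 + 1) + 7^7 + 1|_7 = 6588345 ⇒ 6588344
(5) 6588344|_7 = 7^(7 + 1) + 7^7 ↦ 8^(8 + 1) + 8^8|_8 = 150994944 ⇒ 150994943
(6) 150994943|_8 = 8^(8 + 1) + 7·8^7 + 7·8^6 + 7·8^5 + 7·8^4 + 7·8^3 + 7·8^2 + 7·8 + 7 ↦ 9^(9 + 1) + 7·9^7 + 7·9^6 + 7·9^5 + 7·9^4 + 7·9^3 + 7·9^2 + 7·9 + 7|_9 = 3524450281 ⇒ 3524450280
(7) 3524450280|_9 = 9^(9 + 1) + 7·9^7 + 7·9^6 + 7·9^5 + 7·9^4 + 7·9^3 + 7·9^2 + 7·9 + 6 ↦ 10^(10 + 1) + 7·10^7 + 7·10^6 + 7·10^5 + 7·10^4 + 7·10^3 + 7·10^2 + 7·10 + 6|_10 = 100077777776 ⇒ 100077777775
(8) 100077777775|_10 = 10^(10 + 1) + 7·10^7 + 7·10^6 + 7·10^5 + 7·10^4 + 7·10^3 + 7·10^2 + 7·10 + 5 ↦ 11^(11 + 1) + 7·11^7 + 7·11^6 + 7·11^5 + 7·11^4 + 7·11^3 + 7·11^2 + 7·11 + 5|_11 = 3138578427935 ⇒ 3138578427934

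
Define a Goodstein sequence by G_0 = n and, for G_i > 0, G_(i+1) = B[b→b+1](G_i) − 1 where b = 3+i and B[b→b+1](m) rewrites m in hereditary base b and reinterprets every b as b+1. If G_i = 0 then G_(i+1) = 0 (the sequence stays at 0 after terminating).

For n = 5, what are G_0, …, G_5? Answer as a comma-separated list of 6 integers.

base 3: 5 = 3 + 2; at 4: 4 + 2 = 6; next = 5
base 4: 5 = 4 + 1; at 5: 5 + 1 = 6; next = 5
base 5: 5 = 5; at 6: 6 = 6; next = 5
base 6: 5 = 5; at 7: 5 = 5; next = 4
base 7: 4 = 4; at 8: 4 = 4; next = 3

5, 5, 5, 5, 4, 3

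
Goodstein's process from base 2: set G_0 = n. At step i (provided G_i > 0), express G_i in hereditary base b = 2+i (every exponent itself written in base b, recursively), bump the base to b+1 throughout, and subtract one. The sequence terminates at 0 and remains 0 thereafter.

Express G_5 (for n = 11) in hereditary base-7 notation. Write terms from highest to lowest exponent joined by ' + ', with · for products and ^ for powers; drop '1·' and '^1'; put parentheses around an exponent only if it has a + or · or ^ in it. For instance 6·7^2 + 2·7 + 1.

base 2: 11 = 2^(2 + 1) + 2 + 1; at 3: 3^(3 + 1) + 3 + 1 = 85; next = 84
base 3: 84 = 3^(3 + 1) + 3; at 4: 4^(4 + 1) + 4 = 1028; next = 1027
base 4: 1027 = 4^(4 + 1) + 3; at 5: 5^(5 + 1) + 3 = 15628; next = 15627
base 5: 15627 = 5^(5 + 1) + 2; at 6: 6^(6 + 1) + 2 = 279938; next = 279937
base 6: 279937 = 6^(6 + 1) + 1; at 7: 7^(7 + 1) + 1 = 5764802; next = 5764801
base 7: 5764801 = 7^(7 + 1); at 8: 8^(8 + 1) = 134217728; next = 134217727

7^(7 + 1)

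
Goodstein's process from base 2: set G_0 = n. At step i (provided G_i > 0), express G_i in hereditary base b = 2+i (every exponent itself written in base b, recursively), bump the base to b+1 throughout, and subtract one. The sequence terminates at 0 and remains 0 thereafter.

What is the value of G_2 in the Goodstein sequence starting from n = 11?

1027

base 2: 11 = 2^(2 + 1) + 2 + 1; at 3: 3^(3 + 1) + 3 + 1 = 85; next = 84
base 3: 84 = 3^(3 + 1) + 3; at 4: 4^(4 + 1) + 4 = 1028; next = 1027
base 4: 1027 = 4^(4 + 1) + 3; at 5: 5^(5 + 1) + 3 = 15628; next = 15627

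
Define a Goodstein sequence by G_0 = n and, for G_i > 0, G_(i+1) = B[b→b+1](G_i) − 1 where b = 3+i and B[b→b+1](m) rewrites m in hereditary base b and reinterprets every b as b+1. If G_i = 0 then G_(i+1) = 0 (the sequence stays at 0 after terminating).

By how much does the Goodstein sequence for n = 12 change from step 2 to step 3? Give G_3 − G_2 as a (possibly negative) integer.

G_0 = 12. HB_3(12) = 3^2 + 3. Bump = 20. G_1 = 19.
G_1 = 19. HB_4(19) = 4^2 + 3. Bump = 28. G_2 = 27.
G_2 = 27. HB_5(27) = 5^2 + 2. Bump = 38. G_3 = 37.

10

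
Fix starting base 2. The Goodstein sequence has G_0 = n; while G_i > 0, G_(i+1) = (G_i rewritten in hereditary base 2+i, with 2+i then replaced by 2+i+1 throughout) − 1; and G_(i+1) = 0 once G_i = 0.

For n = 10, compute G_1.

83

step 0: 10 = 2^(2 + 1) + 2; sub 3 for 2: 3^(3 + 1) + 3; = 84; G_1 = 84−1 = 83
step 1: 83 = 3^(3 + 1) + 2; sub 4 for 3: 4^(4 + 1) + 2; = 1026; G_2 = 1026−1 = 1025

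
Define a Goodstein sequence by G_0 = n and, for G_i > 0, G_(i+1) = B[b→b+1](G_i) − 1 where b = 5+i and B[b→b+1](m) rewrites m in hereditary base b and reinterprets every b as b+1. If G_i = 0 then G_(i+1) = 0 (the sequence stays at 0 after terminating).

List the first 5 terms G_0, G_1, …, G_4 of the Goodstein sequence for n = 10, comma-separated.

step 0: 10 = 2·5; sub 6 for 5: 2·6; = 12; G_1 = 12−1 = 11
step 1: 11 = 6 + 5; sub 7 for 6: 7 + 5; = 12; G_2 = 12−1 = 11
step 2: 11 = 7 + 4; sub 8 for 7: 8 + 4; = 12; G_3 = 12−1 = 11
step 3: 11 = 8 + 3; sub 9 for 8: 9 + 3; = 12; G_4 = 12−1 = 11

10, 11, 11, 11, 11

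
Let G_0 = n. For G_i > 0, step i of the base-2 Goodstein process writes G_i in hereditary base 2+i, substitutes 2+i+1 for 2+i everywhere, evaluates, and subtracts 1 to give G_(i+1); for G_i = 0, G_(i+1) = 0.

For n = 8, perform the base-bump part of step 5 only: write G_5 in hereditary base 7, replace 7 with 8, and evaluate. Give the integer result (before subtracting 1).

step 0: 8 = 2^(2 + 1); sub 3 for 2: 3^(3 + 1); = 81; G_1 = 81−1 = 80
step 1: 80 = 2·3^3 + 2·3^2 + 2·3 + 2; sub 4 for 3: 2·4^4 + 2·4^2 + 2·4 + 2; = 554; G_2 = 554−1 = 553
step 2: 553 = 2·4^4 + 2·4^2 + 2·4 + 1; sub 5 for 4: 2·5^5 + 2·5^2 + 2·5 + 1; = 6311; G_3 = 6311−1 = 6310
step 3: 6310 = 2·5^5 + 2·5^2 + 2·5; sub 6 for 5: 2·6^6 + 2·6^2 + 2·6; = 93396; G_4 = 93396−1 = 93395
step 4: 93395 = 2·6^6 + 2·6^2 + 6 + 5; sub 7 for 6: 2·7^7 + 2·7^2 + 7 + 5; = 1647196; G_5 = 1647196−1 = 1647195
step 5: 1647195 = 2·7^7 + 2·7^2 + 7 + 4; sub 8 for 7: 2·8^8 + 2·8^2 + 8 + 4; = 33554572; G_6 = 33554572−1 = 33554571

33554572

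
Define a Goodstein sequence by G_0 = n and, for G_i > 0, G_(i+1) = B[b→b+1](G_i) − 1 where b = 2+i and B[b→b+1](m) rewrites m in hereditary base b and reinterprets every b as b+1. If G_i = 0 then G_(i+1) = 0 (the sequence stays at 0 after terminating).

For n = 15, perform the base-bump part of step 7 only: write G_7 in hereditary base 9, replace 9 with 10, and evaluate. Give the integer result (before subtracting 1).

15 —HB2→ 2^(2 + 1) + 2^2 + 2 + 1 —bump→ 3^(3 + 1) + 3^3 + 3 + 1 = 112 —(−1)→ 111
111 —HB3→ 3^(3 + 1) + 3^3 + 3 —bump→ 4^(4 + 1) + 4^4 + 4 = 1284 —(−1)→ 1283
1283 —HB4→ 4^(4 + 1) + 4^4 + 3 —bump→ 5^(5 + 1) + 5^5 + 3 = 18753 —(−1)→ 18752
18752 —HB5→ 5^(5 + 1) + 5^5 + 2 —bump→ 6^(6 + 1) + 6^6 + 2 = 326594 —(−1)→ 326593
326593 —HB6→ 6^(6 + 1) + 6^6 + 1 —bump→ 7^(7 + 1) + 7^7 + 1 = 6588345 —(−1)→ 6588344
6588344 —HB7→ 7^(7 + 1) + 7^7 —bump→ 8^(8 + 1) + 8^8 = 150994944 —(−1)→ 150994943
150994943 —HB8→ 8^(8 + 1) + 7·8^7 + 7·8^6 + 7·8^5 + 7·8^4 + 7·8^3 + 7·8^2 + 7·8 + 7 —bump→ 9^(9 + 1) + 7·9^7 + 7·9^6 + 7·9^5 + 7·9^4 + 7·9^3 + 7·9^2 + 7·9 + 7 = 3524450281 —(−1)→ 3524450280
3524450280 —HB9→ 9^(9 + 1) + 7·9^7 + 7·9^6 + 7·9^5 + 7·9^4 + 7·9^3 + 7·9^2 + 7·9 + 6 —bump→ 10^(10 + 1) + 7·10^7 + 7·10^6 + 7·10^5 + 7·10^4 + 7·10^3 + 7·10^2 + 7·10 + 6 = 100077777776 —(−1)→ 100077777775

100077777776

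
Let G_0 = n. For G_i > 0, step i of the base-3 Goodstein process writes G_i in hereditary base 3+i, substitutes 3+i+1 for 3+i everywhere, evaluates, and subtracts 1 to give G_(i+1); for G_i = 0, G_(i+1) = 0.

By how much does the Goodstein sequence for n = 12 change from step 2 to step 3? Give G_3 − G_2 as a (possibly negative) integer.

10

[0] 12 ≡ 3^2 + 3 (base 3). Lift 4: 20. −1: 19.
[1] 19 ≡ 4^2 + 3 (base 4). Lift 5: 28. −1: 27.
[2] 27 ≡ 5^2 + 2 (base 5). Lift 6: 38. −1: 37.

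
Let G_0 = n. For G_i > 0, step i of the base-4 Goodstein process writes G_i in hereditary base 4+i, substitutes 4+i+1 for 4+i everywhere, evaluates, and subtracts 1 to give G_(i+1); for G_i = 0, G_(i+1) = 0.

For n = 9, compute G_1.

i=0: 9 = 2·4 + 1 (b=4); 4→5: 2·5 + 1 = 11; 11−1 = 10
i=1: 10 = 2·5 (b=5); 5→6: 2·6 = 12; 12−1 = 11

10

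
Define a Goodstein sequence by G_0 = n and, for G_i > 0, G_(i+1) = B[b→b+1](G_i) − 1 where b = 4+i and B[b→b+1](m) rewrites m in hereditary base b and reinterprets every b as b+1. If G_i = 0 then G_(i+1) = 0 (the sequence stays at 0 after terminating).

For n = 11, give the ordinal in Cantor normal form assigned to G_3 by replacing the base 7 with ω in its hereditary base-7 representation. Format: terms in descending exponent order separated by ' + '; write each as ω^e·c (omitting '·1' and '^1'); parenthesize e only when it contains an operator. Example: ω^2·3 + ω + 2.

i=0: 11 = 2·4 + 3 (b=4); 4→5: 2·5 + 3 = 13; 13−1 = 12
i=1: 12 = 2·5 + 2 (b=5); 5→6: 2·6 + 2 = 14; 14−1 = 13
i=2: 13 = 2·6 + 1 (b=6); 6→7: 2·7 + 1 = 15; 15−1 = 14

ω·2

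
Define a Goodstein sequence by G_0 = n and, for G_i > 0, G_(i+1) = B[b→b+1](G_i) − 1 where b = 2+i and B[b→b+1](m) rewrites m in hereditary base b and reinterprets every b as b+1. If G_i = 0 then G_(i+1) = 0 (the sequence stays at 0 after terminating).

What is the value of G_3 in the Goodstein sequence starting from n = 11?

15627

11 —HB2→ 2^(2 + 1) + 2 + 1 —bump→ 3^(3 + 1) + 3 + 1 = 85 —(−1)→ 84
84 —HB3→ 3^(3 + 1) + 3 —bump→ 4^(4 + 1) + 4 = 1028 —(−1)→ 1027
1027 —HB4→ 4^(4 + 1) + 3 —bump→ 5^(5 + 1) + 3 = 15628 —(−1)→ 15627
15627 —HB5→ 5^(5 + 1) + 2 —bump→ 6^(6 + 1) + 2 = 279938 —(−1)→ 279937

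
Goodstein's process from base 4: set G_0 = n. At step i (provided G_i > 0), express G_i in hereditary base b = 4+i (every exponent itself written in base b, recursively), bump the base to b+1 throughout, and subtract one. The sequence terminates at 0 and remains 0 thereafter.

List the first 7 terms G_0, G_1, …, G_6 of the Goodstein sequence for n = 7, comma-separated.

i=0: 7 = 4 + 3 (b=4); 4→5: 5 + 3 = 8; 8−1 = 7
i=1: 7 = 5 + 2 (b=5); 5→6: 6 + 2 = 8; 8−1 = 7
i=2: 7 = 6 + 1 (b=6); 6→7: 7 + 1 = 8; 8−1 = 7
i=3: 7 = 7 (b=7); 7→8: 8 = 8; 8−1 = 7
i=4: 7 = 7 (b=8); 8→9: 7 = 7; 7−1 = 6
i=5: 6 = 6 (b=9); 9→10: 6 = 6; 6−1 = 5

7, 7, 7, 7, 7, 6, 5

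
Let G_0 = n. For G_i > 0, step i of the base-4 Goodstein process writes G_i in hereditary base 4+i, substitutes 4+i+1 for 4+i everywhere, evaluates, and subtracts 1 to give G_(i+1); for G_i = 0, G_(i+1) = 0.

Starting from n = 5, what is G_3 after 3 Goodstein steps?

G_0 = 5. HB_4(5) = 4 + 1. Bump = 6. G_1 = 5.
G_1 = 5. HB_5(5) = 5. Bump = 6. G_2 = 5.
G_2 = 5. HB_6(5) = 5. Bump = 5. G_3 = 4.

4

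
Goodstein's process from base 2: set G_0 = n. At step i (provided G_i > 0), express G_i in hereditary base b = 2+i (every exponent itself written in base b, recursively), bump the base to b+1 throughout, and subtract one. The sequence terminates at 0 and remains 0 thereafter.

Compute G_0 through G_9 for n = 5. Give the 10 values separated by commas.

5, 27, 255, 467, 775, 1197, 1751, 2454, 3325, 4382

G_0 = 5. HB_2(5) = 2^2 + 1. Bump = 28. G_1 = 27.
G_1 = 27. HB_3(27) = 3^3. Bump = 256. G_2 = 255.
G_2 = 255. HB_4(255) = 3·4^3 + 3·4^2 + 3·4 + 3. Bump = 468. G_3 = 467.
G_3 = 467. HB_5(467) = 3·5^3 + 3·5^2 + 3·5 + 2. Bump = 776. G_4 = 775.
G_4 = 775. HB_6(775) = 3·6^3 + 3·6^2 + 3·6 + 1. Bump = 1198. G_5 = 1197.
G_5 = 1197. HB_7(1197) = 3·7^3 + 3·7^2 + 3·7. Bump = 1752. G_6 = 1751.
G_6 = 1751. HB_8(1751) = 3·8^3 + 3·8^2 + 2·8 + 7. Bump = 2455. G_7 = 2454.
G_7 = 2454. HB_9(2454) = 3·9^3 + 3·9^2 + 2·9 + 6. Bump = 3326. G_8 = 3325.
G_8 = 3325. HB_10(3325) = 3·10^3 + 3·10^2 + 2·10 + 5. Bump = 4383. G_9 = 4382.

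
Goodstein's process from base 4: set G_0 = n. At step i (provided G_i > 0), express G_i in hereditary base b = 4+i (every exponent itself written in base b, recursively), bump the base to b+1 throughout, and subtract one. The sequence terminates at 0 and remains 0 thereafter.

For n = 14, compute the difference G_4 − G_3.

(0) 14|_4 = 3·4 + 2 ↦ 3·5 + 2|_5 = 17 ⇒ 16
(1) 16|_5 = 3·5 + 1 ↦ 3·6 + 1|_6 = 19 ⇒ 18
(2) 18|_6 = 3·6 ↦ 3·7|_7 = 21 ⇒ 20
(3) 20|_7 = 2·7 + 6 ↦ 2·8 + 6|_8 = 22 ⇒ 21

1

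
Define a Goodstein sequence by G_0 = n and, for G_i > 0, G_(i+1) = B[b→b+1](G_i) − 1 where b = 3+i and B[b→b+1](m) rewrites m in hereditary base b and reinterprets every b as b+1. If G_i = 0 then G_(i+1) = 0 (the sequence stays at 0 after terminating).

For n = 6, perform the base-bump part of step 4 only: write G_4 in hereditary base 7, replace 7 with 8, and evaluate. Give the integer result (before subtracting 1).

[0] 6 ≡ 2·3 (base 3). Lift 4: 8. −1: 7.
[1] 7 ≡ 4 + 3 (base 4). Lift 5: 8. −1: 7.
[2] 7 ≡ 5 + 2 (base 5). Lift 6: 8. −1: 7.
[3] 7 ≡ 6 + 1 (base 6). Lift 7: 8. −1: 7.
[4] 7 ≡ 7 (base 7). Lift 8: 8. −1: 7.

8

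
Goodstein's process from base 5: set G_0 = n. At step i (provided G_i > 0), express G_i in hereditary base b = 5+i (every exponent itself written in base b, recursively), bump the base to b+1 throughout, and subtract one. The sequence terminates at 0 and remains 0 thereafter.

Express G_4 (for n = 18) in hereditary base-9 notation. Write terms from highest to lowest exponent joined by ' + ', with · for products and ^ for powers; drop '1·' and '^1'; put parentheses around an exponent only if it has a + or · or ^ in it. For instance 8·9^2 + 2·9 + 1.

2·9 + 8

[0] 18 ≡ 3·5 + 3 (base 5). Lift 6: 21. −1: 20.
[1] 20 ≡ 3·6 + 2 (base 6). Lift 7: 23. −1: 22.
[2] 22 ≡ 3·7 + 1 (base 7). Lift 8: 25. −1: 24.
[3] 24 ≡ 3·8 (base 8). Lift 9: 27. −1: 26.
[4] 26 ≡ 2·9 + 8 (base 9). Lift 10: 28. −1: 27.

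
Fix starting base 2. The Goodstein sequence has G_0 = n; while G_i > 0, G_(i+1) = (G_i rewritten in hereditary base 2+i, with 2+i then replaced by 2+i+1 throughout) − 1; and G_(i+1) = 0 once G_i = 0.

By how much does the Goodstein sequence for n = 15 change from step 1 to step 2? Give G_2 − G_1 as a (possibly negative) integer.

1172

G_0 = 15. HB_2(15) = 2^(2 + 1) + 2^2 + 2 + 1. Bump = 112. G_1 = 111.
G_1 = 111. HB_3(111) = 3^(3 + 1) + 3^3 + 3. Bump = 1284. G_2 = 1283.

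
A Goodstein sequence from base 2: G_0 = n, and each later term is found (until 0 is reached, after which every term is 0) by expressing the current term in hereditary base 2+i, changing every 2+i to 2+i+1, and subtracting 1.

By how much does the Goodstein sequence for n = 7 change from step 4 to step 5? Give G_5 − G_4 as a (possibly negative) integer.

G_0 = 7. HB_2(7) = 2^2 + 2 + 1. Bump = 31. G_1 = 30.
G_1 = 30. HB_3(30) = 3^3 + 3. Bump = 260. G_2 = 259.
G_2 = 259. HB_4(259) = 4^4 + 3. Bump = 3128. G_3 = 3127.
G_3 = 3127. HB_5(3127) = 5^5 + 2. Bump = 46658. G_4 = 46657.
G_4 = 46657. HB_6(46657) = 6^6 + 1. Bump = 823544. G_5 = 823543.

776886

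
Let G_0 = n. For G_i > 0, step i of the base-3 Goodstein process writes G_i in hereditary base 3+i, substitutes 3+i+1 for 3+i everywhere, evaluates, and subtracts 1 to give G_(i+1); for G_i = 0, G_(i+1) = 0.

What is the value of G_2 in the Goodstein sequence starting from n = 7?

9

7 —HB3→ 2·3 + 1 —bump→ 2·4 + 1 = 9 —(−1)→ 8
8 —HB4→ 2·4 —bump→ 2·5 = 10 —(−1)→ 9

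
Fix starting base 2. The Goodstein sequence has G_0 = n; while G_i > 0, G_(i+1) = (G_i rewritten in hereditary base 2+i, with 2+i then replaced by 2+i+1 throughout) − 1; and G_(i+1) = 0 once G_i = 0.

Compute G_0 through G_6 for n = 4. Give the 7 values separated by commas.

4 —HB2→ 2^2 —bump→ 3^3 = 27 —(−1)→ 26
26 —HB3→ 2·3^2 + 2·3 + 2 —bump→ 2·4^2 + 2·4 + 2 = 42 —(−1)→ 41
41 —HB4→ 2·4^2 + 2·4 + 1 —bump→ 2·5^2 + 2·5 + 1 = 61 —(−1)→ 60
60 —HB5→ 2·5^2 + 2·5 —bump→ 2·6^2 + 2·6 = 84 —(−1)→ 83
83 —HB6→ 2·6^2 + 6 + 5 —bump→ 2·7^2 + 7 + 5 = 110 —(−1)→ 109
109 —HB7→ 2·7^2 + 7 + 4 —bump→ 2·8^2 + 8 + 4 = 140 —(−1)→ 139

4, 26, 41, 60, 83, 109, 139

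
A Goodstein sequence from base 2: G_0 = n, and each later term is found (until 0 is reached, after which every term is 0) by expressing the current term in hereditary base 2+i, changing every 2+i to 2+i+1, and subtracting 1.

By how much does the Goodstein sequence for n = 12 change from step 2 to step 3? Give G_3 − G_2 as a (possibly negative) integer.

12 —HB2→ 2^(2 + 1) + 2^2 —bump→ 3^(3 + 1) + 3^3 = 108 —(−1)→ 107
107 —HB3→ 3^(3 + 1) + 2·3^2 + 2·3 + 2 —bump→ 4^(4 + 1) + 2·4^2 + 2·4 + 2 = 1066 —(−1)→ 1065
1065 —HB4→ 4^(4 + 1) + 2·4^2 + 2·4 + 1 —bump→ 5^(5 + 1) + 2·5^2 + 2·5 + 1 = 15686 —(−1)→ 15685

14620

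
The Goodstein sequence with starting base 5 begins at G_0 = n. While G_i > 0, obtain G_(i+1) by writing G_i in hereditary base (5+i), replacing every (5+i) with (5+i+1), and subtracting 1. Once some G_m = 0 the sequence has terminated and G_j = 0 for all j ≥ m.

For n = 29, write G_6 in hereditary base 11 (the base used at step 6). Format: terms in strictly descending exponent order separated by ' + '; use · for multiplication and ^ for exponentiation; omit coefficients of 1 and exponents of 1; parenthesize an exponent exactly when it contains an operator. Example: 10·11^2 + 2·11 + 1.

9·11 + 8

(0) 29|_5 = 5^2 + 4 ↦ 6^2 + 4|_6 = 40 ⇒ 39
(1) 39|_6 = 6^2 + 3 ↦ 7^2 + 3|_7 = 52 ⇒ 51
(2) 51|_7 = 7^2 + 2 ↦ 8^2 + 2|_8 = 66 ⇒ 65
(3) 65|_8 = 8^2 + 1 ↦ 9^2 + 1|_9 = 82 ⇒ 81
(4) 81|_9 = 9^2 ↦ 10^2|_10 = 100 ⇒ 99
(5) 99|_10 = 9·10 + 9 ↦ 9·11 + 9|_11 = 108 ⇒ 107
(6) 107|_11 = 9·11 + 8 ↦ 9·12 + 8|_12 = 116 ⇒ 115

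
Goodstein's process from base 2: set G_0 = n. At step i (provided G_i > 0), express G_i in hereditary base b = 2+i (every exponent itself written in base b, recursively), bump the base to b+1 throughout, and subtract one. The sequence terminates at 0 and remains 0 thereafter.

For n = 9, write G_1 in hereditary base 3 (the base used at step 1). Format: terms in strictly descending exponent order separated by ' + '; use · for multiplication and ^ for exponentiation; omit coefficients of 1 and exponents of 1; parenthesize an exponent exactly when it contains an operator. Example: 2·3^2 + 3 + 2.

9 —HB2→ 2^(2 + 1) + 1 —bump→ 3^(3 + 1) + 1 = 82 —(−1)→ 81
81 —HB3→ 3^(3 + 1) —bump→ 4^(4 + 1) = 1024 —(−1)→ 1023

3^(3 + 1)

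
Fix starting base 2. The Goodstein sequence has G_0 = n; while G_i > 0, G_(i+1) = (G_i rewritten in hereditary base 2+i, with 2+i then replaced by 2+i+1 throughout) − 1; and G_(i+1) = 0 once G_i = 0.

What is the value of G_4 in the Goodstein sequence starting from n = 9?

140743

9 —HB2→ 2^(2 + 1) + 1 —bump→ 3^(3 + 1) + 1 = 82 —(−1)→ 81
81 —HB3→ 3^(3 + 1) —bump→ 4^(4 + 1) = 1024 —(−1)→ 1023
1023 —HB4→ 3·4^4 + 3·4^3 + 3·4^2 + 3·4 + 3 —bump→ 3·5^5 + 3·5^3 + 3·5^2 + 3·5 + 3 = 9843 —(−1)→ 9842
9842 —HB5→ 3·5^5 + 3·5^3 + 3·5^2 + 3·5 + 2 —bump→ 3·6^6 + 3·6^3 + 3·6^2 + 3·6 + 2 = 140744 —(−1)→ 140743
140743 —HB6→ 3·6^6 + 3·6^3 + 3·6^2 + 3·6 + 1 —bump→ 3·7^7 + 3·7^3 + 3·7^2 + 3·7 + 1 = 2471827 —(−1)→ 2471826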